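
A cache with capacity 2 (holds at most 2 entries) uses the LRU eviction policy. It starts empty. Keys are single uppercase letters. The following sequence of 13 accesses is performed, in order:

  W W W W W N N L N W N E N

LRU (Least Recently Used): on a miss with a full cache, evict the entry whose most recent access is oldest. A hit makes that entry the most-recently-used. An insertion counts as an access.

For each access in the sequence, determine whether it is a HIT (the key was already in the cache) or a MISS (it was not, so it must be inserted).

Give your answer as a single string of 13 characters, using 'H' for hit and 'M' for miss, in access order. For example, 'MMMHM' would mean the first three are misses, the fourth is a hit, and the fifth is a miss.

LRU simulation (capacity=2):
  1. access W: MISS. Cache (LRU->MRU): [W]
  2. access W: HIT. Cache (LRU->MRU): [W]
  3. access W: HIT. Cache (LRU->MRU): [W]
  4. access W: HIT. Cache (LRU->MRU): [W]
  5. access W: HIT. Cache (LRU->MRU): [W]
  6. access N: MISS. Cache (LRU->MRU): [W N]
  7. access N: HIT. Cache (LRU->MRU): [W N]
  8. access L: MISS, evict W. Cache (LRU->MRU): [N L]
  9. access N: HIT. Cache (LRU->MRU): [L N]
  10. access W: MISS, evict L. Cache (LRU->MRU): [N W]
  11. access N: HIT. Cache (LRU->MRU): [W N]
  12. access E: MISS, evict W. Cache (LRU->MRU): [N E]
  13. access N: HIT. Cache (LRU->MRU): [E N]
Total: 8 hits, 5 misses, 3 evictions

Answer: MHHHHMHMHMHMH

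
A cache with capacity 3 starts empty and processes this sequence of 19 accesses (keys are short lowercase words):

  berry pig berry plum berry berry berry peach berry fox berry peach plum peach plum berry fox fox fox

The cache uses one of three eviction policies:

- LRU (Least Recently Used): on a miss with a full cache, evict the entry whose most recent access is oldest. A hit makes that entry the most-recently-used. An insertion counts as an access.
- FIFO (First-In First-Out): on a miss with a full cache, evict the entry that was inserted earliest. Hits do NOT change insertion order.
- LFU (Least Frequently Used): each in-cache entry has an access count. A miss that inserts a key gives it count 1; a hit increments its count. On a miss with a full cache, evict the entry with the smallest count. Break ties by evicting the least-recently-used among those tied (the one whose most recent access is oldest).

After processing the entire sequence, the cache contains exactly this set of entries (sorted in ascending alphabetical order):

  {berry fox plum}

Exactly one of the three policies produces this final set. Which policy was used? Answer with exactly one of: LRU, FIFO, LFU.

Simulating under each policy and comparing final sets:
  LRU: final set = {berry fox plum} -> MATCHES target
  FIFO: final set = {berry fox peach} -> differs
  LFU: final set = {berry fox peach} -> differs
Only LRU produces the target set.

Answer: LRU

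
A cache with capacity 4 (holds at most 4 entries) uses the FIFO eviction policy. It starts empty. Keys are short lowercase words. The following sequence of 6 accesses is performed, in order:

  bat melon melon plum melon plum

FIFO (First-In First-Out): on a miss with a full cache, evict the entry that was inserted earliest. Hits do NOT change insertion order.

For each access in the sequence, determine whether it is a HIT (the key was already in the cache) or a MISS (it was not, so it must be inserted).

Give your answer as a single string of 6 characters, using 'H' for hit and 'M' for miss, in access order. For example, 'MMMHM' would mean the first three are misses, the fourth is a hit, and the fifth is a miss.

FIFO simulation (capacity=4):
  1. access bat: MISS. Cache (old->new): [bat]
  2. access melon: MISS. Cache (old->new): [bat melon]
  3. access melon: HIT. Cache (old->new): [bat melon]
  4. access plum: MISS. Cache (old->new): [bat melon plum]
  5. access melon: HIT. Cache (old->new): [bat melon plum]
  6. access plum: HIT. Cache (old->new): [bat melon plum]
Total: 3 hits, 3 misses, 0 evictions

Answer: MMHMHH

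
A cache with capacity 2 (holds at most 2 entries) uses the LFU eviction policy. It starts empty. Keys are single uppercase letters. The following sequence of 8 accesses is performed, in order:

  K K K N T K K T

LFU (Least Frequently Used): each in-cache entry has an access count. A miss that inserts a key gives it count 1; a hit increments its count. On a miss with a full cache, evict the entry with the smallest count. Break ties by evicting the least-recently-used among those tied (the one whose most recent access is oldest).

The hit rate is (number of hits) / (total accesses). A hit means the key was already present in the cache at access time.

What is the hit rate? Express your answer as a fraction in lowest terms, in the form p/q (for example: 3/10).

LFU simulation (capacity=2):
  1. access K: MISS. Cache: [K(c=1)]
  2. access K: HIT, count now 2. Cache: [K(c=2)]
  3. access K: HIT, count now 3. Cache: [K(c=3)]
  4. access N: MISS. Cache: [N(c=1) K(c=3)]
  5. access T: MISS, evict N(c=1). Cache: [T(c=1) K(c=3)]
  6. access K: HIT, count now 4. Cache: [T(c=1) K(c=4)]
  7. access K: HIT, count now 5. Cache: [T(c=1) K(c=5)]
  8. access T: HIT, count now 2. Cache: [T(c=2) K(c=5)]
Total: 5 hits, 3 misses, 1 evictions

Hit rate = 5/8

Answer: 5/8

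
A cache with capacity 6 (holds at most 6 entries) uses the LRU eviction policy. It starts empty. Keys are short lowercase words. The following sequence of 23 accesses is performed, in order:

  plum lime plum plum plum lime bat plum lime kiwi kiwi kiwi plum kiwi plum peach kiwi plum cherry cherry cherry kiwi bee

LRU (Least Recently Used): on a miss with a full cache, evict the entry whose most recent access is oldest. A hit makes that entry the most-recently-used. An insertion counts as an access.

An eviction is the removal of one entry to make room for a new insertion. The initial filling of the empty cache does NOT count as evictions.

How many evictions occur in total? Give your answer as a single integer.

Answer: 1

Derivation:
LRU simulation (capacity=6):
  1. access plum: MISS. Cache (LRU->MRU): [plum]
  2. access lime: MISS. Cache (LRU->MRU): [plum lime]
  3. access plum: HIT. Cache (LRU->MRU): [lime plum]
  4. access plum: HIT. Cache (LRU->MRU): [lime plum]
  5. access plum: HIT. Cache (LRU->MRU): [lime plum]
  6. access lime: HIT. Cache (LRU->MRU): [plum lime]
  7. access bat: MISS. Cache (LRU->MRU): [plum lime bat]
  8. access plum: HIT. Cache (LRU->MRU): [lime bat plum]
  9. access lime: HIT. Cache (LRU->MRU): [bat plum lime]
  10. access kiwi: MISS. Cache (LRU->MRU): [bat plum lime kiwi]
  11. access kiwi: HIT. Cache (LRU->MRU): [bat plum lime kiwi]
  12. access kiwi: HIT. Cache (LRU->MRU): [bat plum lime kiwi]
  13. access plum: HIT. Cache (LRU->MRU): [bat lime kiwi plum]
  14. access kiwi: HIT. Cache (LRU->MRU): [bat lime plum kiwi]
  15. access plum: HIT. Cache (LRU->MRU): [bat lime kiwi plum]
  16. access peach: MISS. Cache (LRU->MRU): [bat lime kiwi plum peach]
  17. access kiwi: HIT. Cache (LRU->MRU): [bat lime plum peach kiwi]
  18. access plum: HIT. Cache (LRU->MRU): [bat lime peach kiwi plum]
  19. access cherry: MISS. Cache (LRU->MRU): [bat lime peach kiwi plum cherry]
  20. access cherry: HIT. Cache (LRU->MRU): [bat lime peach kiwi plum cherry]
  21. access cherry: HIT. Cache (LRU->MRU): [bat lime peach kiwi plum cherry]
  22. access kiwi: HIT. Cache (LRU->MRU): [bat lime peach plum cherry kiwi]
  23. access bee: MISS, evict bat. Cache (LRU->MRU): [lime peach plum cherry kiwi bee]
Total: 16 hits, 7 misses, 1 evictions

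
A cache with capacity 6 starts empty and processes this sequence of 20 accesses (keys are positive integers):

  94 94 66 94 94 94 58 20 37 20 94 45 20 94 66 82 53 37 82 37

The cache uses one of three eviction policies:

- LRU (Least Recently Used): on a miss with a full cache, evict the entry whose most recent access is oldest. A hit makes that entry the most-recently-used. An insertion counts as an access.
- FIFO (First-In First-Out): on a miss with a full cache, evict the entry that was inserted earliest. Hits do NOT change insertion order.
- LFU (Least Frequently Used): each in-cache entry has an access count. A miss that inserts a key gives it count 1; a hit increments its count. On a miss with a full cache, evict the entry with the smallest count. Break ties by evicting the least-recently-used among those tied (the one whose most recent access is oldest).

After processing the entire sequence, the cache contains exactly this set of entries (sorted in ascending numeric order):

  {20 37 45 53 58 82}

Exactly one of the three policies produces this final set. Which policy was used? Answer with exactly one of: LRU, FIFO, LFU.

Answer: FIFO

Derivation:
Simulating under each policy and comparing final sets:
  LRU: final set = {20 37 53 66 82 94} -> differs
  FIFO: final set = {20 37 45 53 58 82} -> MATCHES target
  LFU: final set = {20 37 53 66 82 94} -> differs
Only FIFO produces the target set.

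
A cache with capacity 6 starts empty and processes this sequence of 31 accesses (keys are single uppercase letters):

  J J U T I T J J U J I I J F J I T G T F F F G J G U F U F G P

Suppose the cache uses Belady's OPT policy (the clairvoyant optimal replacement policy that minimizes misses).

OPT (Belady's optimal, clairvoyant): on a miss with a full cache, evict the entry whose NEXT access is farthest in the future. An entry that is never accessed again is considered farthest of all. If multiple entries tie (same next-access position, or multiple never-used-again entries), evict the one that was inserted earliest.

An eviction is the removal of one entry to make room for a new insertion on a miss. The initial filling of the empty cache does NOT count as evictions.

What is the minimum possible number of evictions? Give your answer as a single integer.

Answer: 1

Derivation:
OPT (Belady) simulation (capacity=6):
  1. access J: MISS. Cache: [J]
  2. access J: HIT. Next use of J: step 7. Cache: [J]
  3. access U: MISS. Cache: [J U]
  4. access T: MISS. Cache: [J U T]
  5. access I: MISS. Cache: [J U T I]
  6. access T: HIT. Next use of T: step 17. Cache: [J U T I]
  7. access J: HIT. Next use of J: step 8. Cache: [J U T I]
  8. access J: HIT. Next use of J: step 10. Cache: [J U T I]
  9. access U: HIT. Next use of U: step 26. Cache: [J U T I]
  10. access J: HIT. Next use of J: step 13. Cache: [J U T I]
  11. access I: HIT. Next use of I: step 12. Cache: [J U T I]
  12. access I: HIT. Next use of I: step 16. Cache: [J U T I]
  13. access J: HIT. Next use of J: step 15. Cache: [J U T I]
  14. access F: MISS. Cache: [J U T I F]
  15. access J: HIT. Next use of J: step 24. Cache: [J U T I F]
  16. access I: HIT. Next use of I: never. Cache: [J U T I F]
  17. access T: HIT. Next use of T: step 19. Cache: [J U T I F]
  18. access G: MISS. Cache: [J U T I F G]
  19. access T: HIT. Next use of T: never. Cache: [J U T I F G]
  20. access F: HIT. Next use of F: step 21. Cache: [J U T I F G]
  21. access F: HIT. Next use of F: step 22. Cache: [J U T I F G]
  22. access F: HIT. Next use of F: step 27. Cache: [J U T I F G]
  23. access G: HIT. Next use of G: step 25. Cache: [J U T I F G]
  24. access J: HIT. Next use of J: never. Cache: [J U T I F G]
  25. access G: HIT. Next use of G: step 30. Cache: [J U T I F G]
  26. access U: HIT. Next use of U: step 28. Cache: [J U T I F G]
  27. access F: HIT. Next use of F: step 29. Cache: [J U T I F G]
  28. access U: HIT. Next use of U: never. Cache: [J U T I F G]
  29. access F: HIT. Next use of F: never. Cache: [J U T I F G]
  30. access G: HIT. Next use of G: never. Cache: [J U T I F G]
  31. access P: MISS, evict J (next use: never). Cache: [U T I F G P]
Total: 24 hits, 7 misses, 1 evictions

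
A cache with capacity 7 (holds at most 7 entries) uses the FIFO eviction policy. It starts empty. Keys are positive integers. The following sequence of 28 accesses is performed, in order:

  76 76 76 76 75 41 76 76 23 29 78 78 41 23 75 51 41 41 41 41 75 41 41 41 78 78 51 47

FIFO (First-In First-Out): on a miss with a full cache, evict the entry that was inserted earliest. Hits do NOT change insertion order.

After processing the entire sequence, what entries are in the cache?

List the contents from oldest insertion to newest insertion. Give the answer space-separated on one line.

Answer: 75 41 23 29 78 51 47

Derivation:
FIFO simulation (capacity=7):
  1. access 76: MISS. Cache (old->new): [76]
  2. access 76: HIT. Cache (old->new): [76]
  3. access 76: HIT. Cache (old->new): [76]
  4. access 76: HIT. Cache (old->new): [76]
  5. access 75: MISS. Cache (old->new): [76 75]
  6. access 41: MISS. Cache (old->new): [76 75 41]
  7. access 76: HIT. Cache (old->new): [76 75 41]
  8. access 76: HIT. Cache (old->new): [76 75 41]
  9. access 23: MISS. Cache (old->new): [76 75 41 23]
  10. access 29: MISS. Cache (old->new): [76 75 41 23 29]
  11. access 78: MISS. Cache (old->new): [76 75 41 23 29 78]
  12. access 78: HIT. Cache (old->new): [76 75 41 23 29 78]
  13. access 41: HIT. Cache (old->new): [76 75 41 23 29 78]
  14. access 23: HIT. Cache (old->new): [76 75 41 23 29 78]
  15. access 75: HIT. Cache (old->new): [76 75 41 23 29 78]
  16. access 51: MISS. Cache (old->new): [76 75 41 23 29 78 51]
  17. access 41: HIT. Cache (old->new): [76 75 41 23 29 78 51]
  18. access 41: HIT. Cache (old->new): [76 75 41 23 29 78 51]
  19. access 41: HIT. Cache (old->new): [76 75 41 23 29 78 51]
  20. access 41: HIT. Cache (old->new): [76 75 41 23 29 78 51]
  21. access 75: HIT. Cache (old->new): [76 75 41 23 29 78 51]
  22. access 41: HIT. Cache (old->new): [76 75 41 23 29 78 51]
  23. access 41: HIT. Cache (old->new): [76 75 41 23 29 78 51]
  24. access 41: HIT. Cache (old->new): [76 75 41 23 29 78 51]
  25. access 78: HIT. Cache (old->new): [76 75 41 23 29 78 51]
  26. access 78: HIT. Cache (old->new): [76 75 41 23 29 78 51]
  27. access 51: HIT. Cache (old->new): [76 75 41 23 29 78 51]
  28. access 47: MISS, evict 76. Cache (old->new): [75 41 23 29 78 51 47]
Total: 20 hits, 8 misses, 1 evictions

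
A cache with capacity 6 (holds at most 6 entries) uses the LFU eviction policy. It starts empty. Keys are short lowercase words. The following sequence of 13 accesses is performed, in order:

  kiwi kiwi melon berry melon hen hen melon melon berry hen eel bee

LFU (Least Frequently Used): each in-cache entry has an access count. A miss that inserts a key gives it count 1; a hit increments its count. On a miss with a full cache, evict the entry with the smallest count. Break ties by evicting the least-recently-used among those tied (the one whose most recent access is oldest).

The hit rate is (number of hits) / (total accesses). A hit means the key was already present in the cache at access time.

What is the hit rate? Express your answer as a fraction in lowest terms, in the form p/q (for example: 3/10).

Answer: 7/13

Derivation:
LFU simulation (capacity=6):
  1. access kiwi: MISS. Cache: [kiwi(c=1)]
  2. access kiwi: HIT, count now 2. Cache: [kiwi(c=2)]
  3. access melon: MISS. Cache: [melon(c=1) kiwi(c=2)]
  4. access berry: MISS. Cache: [melon(c=1) berry(c=1) kiwi(c=2)]
  5. access melon: HIT, count now 2. Cache: [berry(c=1) kiwi(c=2) melon(c=2)]
  6. access hen: MISS. Cache: [berry(c=1) hen(c=1) kiwi(c=2) melon(c=2)]
  7. access hen: HIT, count now 2. Cache: [berry(c=1) kiwi(c=2) melon(c=2) hen(c=2)]
  8. access melon: HIT, count now 3. Cache: [berry(c=1) kiwi(c=2) hen(c=2) melon(c=3)]
  9. access melon: HIT, count now 4. Cache: [berry(c=1) kiwi(c=2) hen(c=2) melon(c=4)]
  10. access berry: HIT, count now 2. Cache: [kiwi(c=2) hen(c=2) berry(c=2) melon(c=4)]
  11. access hen: HIT, count now 3. Cache: [kiwi(c=2) berry(c=2) hen(c=3) melon(c=4)]
  12. access eel: MISS. Cache: [eel(c=1) kiwi(c=2) berry(c=2) hen(c=3) melon(c=4)]
  13. access bee: MISS. Cache: [eel(c=1) bee(c=1) kiwi(c=2) berry(c=2) hen(c=3) melon(c=4)]
Total: 7 hits, 6 misses, 0 evictions

Hit rate = 7/13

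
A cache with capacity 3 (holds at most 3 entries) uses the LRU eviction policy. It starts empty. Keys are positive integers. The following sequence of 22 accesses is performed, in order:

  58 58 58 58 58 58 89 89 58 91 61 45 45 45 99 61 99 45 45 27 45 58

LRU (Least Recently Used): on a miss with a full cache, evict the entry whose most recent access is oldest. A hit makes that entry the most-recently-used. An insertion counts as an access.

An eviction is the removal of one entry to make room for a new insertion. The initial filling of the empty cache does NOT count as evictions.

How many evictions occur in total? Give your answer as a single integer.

LRU simulation (capacity=3):
  1. access 58: MISS. Cache (LRU->MRU): [58]
  2. access 58: HIT. Cache (LRU->MRU): [58]
  3. access 58: HIT. Cache (LRU->MRU): [58]
  4. access 58: HIT. Cache (LRU->MRU): [58]
  5. access 58: HIT. Cache (LRU->MRU): [58]
  6. access 58: HIT. Cache (LRU->MRU): [58]
  7. access 89: MISS. Cache (LRU->MRU): [58 89]
  8. access 89: HIT. Cache (LRU->MRU): [58 89]
  9. access 58: HIT. Cache (LRU->MRU): [89 58]
  10. access 91: MISS. Cache (LRU->MRU): [89 58 91]
  11. access 61: MISS, evict 89. Cache (LRU->MRU): [58 91 61]
  12. access 45: MISS, evict 58. Cache (LRU->MRU): [91 61 45]
  13. access 45: HIT. Cache (LRU->MRU): [91 61 45]
  14. access 45: HIT. Cache (LRU->MRU): [91 61 45]
  15. access 99: MISS, evict 91. Cache (LRU->MRU): [61 45 99]
  16. access 61: HIT. Cache (LRU->MRU): [45 99 61]
  17. access 99: HIT. Cache (LRU->MRU): [45 61 99]
  18. access 45: HIT. Cache (LRU->MRU): [61 99 45]
  19. access 45: HIT. Cache (LRU->MRU): [61 99 45]
  20. access 27: MISS, evict 61. Cache (LRU->MRU): [99 45 27]
  21. access 45: HIT. Cache (LRU->MRU): [99 27 45]
  22. access 58: MISS, evict 99. Cache (LRU->MRU): [27 45 58]
Total: 14 hits, 8 misses, 5 evictions

Answer: 5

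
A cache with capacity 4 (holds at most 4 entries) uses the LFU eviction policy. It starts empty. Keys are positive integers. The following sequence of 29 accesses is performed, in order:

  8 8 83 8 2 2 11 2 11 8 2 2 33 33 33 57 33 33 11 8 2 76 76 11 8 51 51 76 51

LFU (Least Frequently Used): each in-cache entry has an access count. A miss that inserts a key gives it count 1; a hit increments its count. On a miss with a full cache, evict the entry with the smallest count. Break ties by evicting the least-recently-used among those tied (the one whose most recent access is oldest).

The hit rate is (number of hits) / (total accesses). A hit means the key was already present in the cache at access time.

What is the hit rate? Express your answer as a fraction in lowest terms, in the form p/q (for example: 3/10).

Answer: 17/29

Derivation:
LFU simulation (capacity=4):
  1. access 8: MISS. Cache: [8(c=1)]
  2. access 8: HIT, count now 2. Cache: [8(c=2)]
  3. access 83: MISS. Cache: [83(c=1) 8(c=2)]
  4. access 8: HIT, count now 3. Cache: [83(c=1) 8(c=3)]
  5. access 2: MISS. Cache: [83(c=1) 2(c=1) 8(c=3)]
  6. access 2: HIT, count now 2. Cache: [83(c=1) 2(c=2) 8(c=3)]
  7. access 11: MISS. Cache: [83(c=1) 11(c=1) 2(c=2) 8(c=3)]
  8. access 2: HIT, count now 3. Cache: [83(c=1) 11(c=1) 8(c=3) 2(c=3)]
  9. access 11: HIT, count now 2. Cache: [83(c=1) 11(c=2) 8(c=3) 2(c=3)]
  10. access 8: HIT, count now 4. Cache: [83(c=1) 11(c=2) 2(c=3) 8(c=4)]
  11. access 2: HIT, count now 4. Cache: [83(c=1) 11(c=2) 8(c=4) 2(c=4)]
  12. access 2: HIT, count now 5. Cache: [83(c=1) 11(c=2) 8(c=4) 2(c=5)]
  13. access 33: MISS, evict 83(c=1). Cache: [33(c=1) 11(c=2) 8(c=4) 2(c=5)]
  14. access 33: HIT, count now 2. Cache: [11(c=2) 33(c=2) 8(c=4) 2(c=5)]
  15. access 33: HIT, count now 3. Cache: [11(c=2) 33(c=3) 8(c=4) 2(c=5)]
  16. access 57: MISS, evict 11(c=2). Cache: [57(c=1) 33(c=3) 8(c=4) 2(c=5)]
  17. access 33: HIT, count now 4. Cache: [57(c=1) 8(c=4) 33(c=4) 2(c=5)]
  18. access 33: HIT, count now 5. Cache: [57(c=1) 8(c=4) 2(c=5) 33(c=5)]
  19. access 11: MISS, evict 57(c=1). Cache: [11(c=1) 8(c=4) 2(c=5) 33(c=5)]
  20. access 8: HIT, count now 5. Cache: [11(c=1) 2(c=5) 33(c=5) 8(c=5)]
  21. access 2: HIT, count now 6. Cache: [11(c=1) 33(c=5) 8(c=5) 2(c=6)]
  22. access 76: MISS, evict 11(c=1). Cache: [76(c=1) 33(c=5) 8(c=5) 2(c=6)]
  23. access 76: HIT, count now 2. Cache: [76(c=2) 33(c=5) 8(c=5) 2(c=6)]
  24. access 11: MISS, evict 76(c=2). Cache: [11(c=1) 33(c=5) 8(c=5) 2(c=6)]
  25. access 8: HIT, count now 6. Cache: [11(c=1) 33(c=5) 2(c=6) 8(c=6)]
  26. access 51: MISS, evict 11(c=1). Cache: [51(c=1) 33(c=5) 2(c=6) 8(c=6)]
  27. access 51: HIT, count now 2. Cache: [51(c=2) 33(c=5) 2(c=6) 8(c=6)]
  28. access 76: MISS, evict 51(c=2). Cache: [76(c=1) 33(c=5) 2(c=6) 8(c=6)]
  29. access 51: MISS, evict 76(c=1). Cache: [51(c=1) 33(c=5) 2(c=6) 8(c=6)]
Total: 17 hits, 12 misses, 8 evictions

Hit rate = 17/29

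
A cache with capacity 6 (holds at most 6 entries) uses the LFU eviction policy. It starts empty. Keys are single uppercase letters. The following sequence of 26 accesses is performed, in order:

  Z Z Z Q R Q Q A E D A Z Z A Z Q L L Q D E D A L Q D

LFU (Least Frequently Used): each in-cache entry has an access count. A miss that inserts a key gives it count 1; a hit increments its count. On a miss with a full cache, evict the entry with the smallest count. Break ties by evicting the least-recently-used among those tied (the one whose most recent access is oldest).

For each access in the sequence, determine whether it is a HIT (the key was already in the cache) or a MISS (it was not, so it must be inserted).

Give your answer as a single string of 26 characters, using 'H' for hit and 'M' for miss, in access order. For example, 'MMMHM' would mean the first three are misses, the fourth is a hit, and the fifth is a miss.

Answer: MHHMMHHMMMHHHHHHMHHHHHHHHH

Derivation:
LFU simulation (capacity=6):
  1. access Z: MISS. Cache: [Z(c=1)]
  2. access Z: HIT, count now 2. Cache: [Z(c=2)]
  3. access Z: HIT, count now 3. Cache: [Z(c=3)]
  4. access Q: MISS. Cache: [Q(c=1) Z(c=3)]
  5. access R: MISS. Cache: [Q(c=1) R(c=1) Z(c=3)]
  6. access Q: HIT, count now 2. Cache: [R(c=1) Q(c=2) Z(c=3)]
  7. access Q: HIT, count now 3. Cache: [R(c=1) Z(c=3) Q(c=3)]
  8. access A: MISS. Cache: [R(c=1) A(c=1) Z(c=3) Q(c=3)]
  9. access E: MISS. Cache: [R(c=1) A(c=1) E(c=1) Z(c=3) Q(c=3)]
  10. access D: MISS. Cache: [R(c=1) A(c=1) E(c=1) D(c=1) Z(c=3) Q(c=3)]
  11. access A: HIT, count now 2. Cache: [R(c=1) E(c=1) D(c=1) A(c=2) Z(c=3) Q(c=3)]
  12. access Z: HIT, count now 4. Cache: [R(c=1) E(c=1) D(c=1) A(c=2) Q(c=3) Z(c=4)]
  13. access Z: HIT, count now 5. Cache: [R(c=1) E(c=1) D(c=1) A(c=2) Q(c=3) Z(c=5)]
  14. access A: HIT, count now 3. Cache: [R(c=1) E(c=1) D(c=1) Q(c=3) A(c=3) Z(c=5)]
  15. access Z: HIT, count now 6. Cache: [R(c=1) E(c=1) D(c=1) Q(c=3) A(c=3) Z(c=6)]
  16. access Q: HIT, count now 4. Cache: [R(c=1) E(c=1) D(c=1) A(c=3) Q(c=4) Z(c=6)]
  17. access L: MISS, evict R(c=1). Cache: [E(c=1) D(c=1) L(c=1) A(c=3) Q(c=4) Z(c=6)]
  18. access L: HIT, count now 2. Cache: [E(c=1) D(c=1) L(c=2) A(c=3) Q(c=4) Z(c=6)]
  19. access Q: HIT, count now 5. Cache: [E(c=1) D(c=1) L(c=2) A(c=3) Q(c=5) Z(c=6)]
  20. access D: HIT, count now 2. Cache: [E(c=1) L(c=2) D(c=2) A(c=3) Q(c=5) Z(c=6)]
  21. access E: HIT, count now 2. Cache: [L(c=2) D(c=2) E(c=2) A(c=3) Q(c=5) Z(c=6)]
  22. access D: HIT, count now 3. Cache: [L(c=2) E(c=2) A(c=3) D(c=3) Q(c=5) Z(c=6)]
  23. access A: HIT, count now 4. Cache: [L(c=2) E(c=2) D(c=3) A(c=4) Q(c=5) Z(c=6)]
  24. access L: HIT, count now 3. Cache: [E(c=2) D(c=3) L(c=3) A(c=4) Q(c=5) Z(c=6)]
  25. access Q: HIT, count now 6. Cache: [E(c=2) D(c=3) L(c=3) A(c=4) Z(c=6) Q(c=6)]
  26. access D: HIT, count now 4. Cache: [E(c=2) L(c=3) A(c=4) D(c=4) Z(c=6) Q(c=6)]
Total: 19 hits, 7 misses, 1 evictions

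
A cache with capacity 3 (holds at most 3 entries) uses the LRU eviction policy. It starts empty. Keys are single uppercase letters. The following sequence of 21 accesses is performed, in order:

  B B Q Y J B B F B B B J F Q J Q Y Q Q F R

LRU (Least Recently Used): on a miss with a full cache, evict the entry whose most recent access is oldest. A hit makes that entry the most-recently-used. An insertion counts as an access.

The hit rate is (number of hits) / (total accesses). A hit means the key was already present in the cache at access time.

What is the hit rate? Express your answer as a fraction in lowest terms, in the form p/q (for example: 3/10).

LRU simulation (capacity=3):
  1. access B: MISS. Cache (LRU->MRU): [B]
  2. access B: HIT. Cache (LRU->MRU): [B]
  3. access Q: MISS. Cache (LRU->MRU): [B Q]
  4. access Y: MISS. Cache (LRU->MRU): [B Q Y]
  5. access J: MISS, evict B. Cache (LRU->MRU): [Q Y J]
  6. access B: MISS, evict Q. Cache (LRU->MRU): [Y J B]
  7. access B: HIT. Cache (LRU->MRU): [Y J B]
  8. access F: MISS, evict Y. Cache (LRU->MRU): [J B F]
  9. access B: HIT. Cache (LRU->MRU): [J F B]
  10. access B: HIT. Cache (LRU->MRU): [J F B]
  11. access B: HIT. Cache (LRU->MRU): [J F B]
  12. access J: HIT. Cache (LRU->MRU): [F B J]
  13. access F: HIT. Cache (LRU->MRU): [B J F]
  14. access Q: MISS, evict B. Cache (LRU->MRU): [J F Q]
  15. access J: HIT. Cache (LRU->MRU): [F Q J]
  16. access Q: HIT. Cache (LRU->MRU): [F J Q]
  17. access Y: MISS, evict F. Cache (LRU->MRU): [J Q Y]
  18. access Q: HIT. Cache (LRU->MRU): [J Y Q]
  19. access Q: HIT. Cache (LRU->MRU): [J Y Q]
  20. access F: MISS, evict J. Cache (LRU->MRU): [Y Q F]
  21. access R: MISS, evict Y. Cache (LRU->MRU): [Q F R]
Total: 11 hits, 10 misses, 7 evictions

Hit rate = 11/21

Answer: 11/21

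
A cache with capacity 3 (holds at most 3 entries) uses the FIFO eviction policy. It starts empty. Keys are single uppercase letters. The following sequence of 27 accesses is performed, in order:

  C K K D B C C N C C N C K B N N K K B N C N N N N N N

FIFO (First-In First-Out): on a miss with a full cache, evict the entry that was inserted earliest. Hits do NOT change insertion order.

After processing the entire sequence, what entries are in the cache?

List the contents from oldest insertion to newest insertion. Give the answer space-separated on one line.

FIFO simulation (capacity=3):
  1. access C: MISS. Cache (old->new): [C]
  2. access K: MISS. Cache (old->new): [C K]
  3. access K: HIT. Cache (old->new): [C K]
  4. access D: MISS. Cache (old->new): [C K D]
  5. access B: MISS, evict C. Cache (old->new): [K D B]
  6. access C: MISS, evict K. Cache (old->new): [D B C]
  7. access C: HIT. Cache (old->new): [D B C]
  8. access N: MISS, evict D. Cache (old->new): [B C N]
  9. access C: HIT. Cache (old->new): [B C N]
  10. access C: HIT. Cache (old->new): [B C N]
  11. access N: HIT. Cache (old->new): [B C N]
  12. access C: HIT. Cache (old->new): [B C N]
  13. access K: MISS, evict B. Cache (old->new): [C N K]
  14. access B: MISS, evict C. Cache (old->new): [N K B]
  15. access N: HIT. Cache (old->new): [N K B]
  16. access N: HIT. Cache (old->new): [N K B]
  17. access K: HIT. Cache (old->new): [N K B]
  18. access K: HIT. Cache (old->new): [N K B]
  19. access B: HIT. Cache (old->new): [N K B]
  20. access N: HIT. Cache (old->new): [N K B]
  21. access C: MISS, evict N. Cache (old->new): [K B C]
  22. access N: MISS, evict K. Cache (old->new): [B C N]
  23. access N: HIT. Cache (old->new): [B C N]
  24. access N: HIT. Cache (old->new): [B C N]
  25. access N: HIT. Cache (old->new): [B C N]
  26. access N: HIT. Cache (old->new): [B C N]
  27. access N: HIT. Cache (old->new): [B C N]
Total: 17 hits, 10 misses, 7 evictions

Answer: B C N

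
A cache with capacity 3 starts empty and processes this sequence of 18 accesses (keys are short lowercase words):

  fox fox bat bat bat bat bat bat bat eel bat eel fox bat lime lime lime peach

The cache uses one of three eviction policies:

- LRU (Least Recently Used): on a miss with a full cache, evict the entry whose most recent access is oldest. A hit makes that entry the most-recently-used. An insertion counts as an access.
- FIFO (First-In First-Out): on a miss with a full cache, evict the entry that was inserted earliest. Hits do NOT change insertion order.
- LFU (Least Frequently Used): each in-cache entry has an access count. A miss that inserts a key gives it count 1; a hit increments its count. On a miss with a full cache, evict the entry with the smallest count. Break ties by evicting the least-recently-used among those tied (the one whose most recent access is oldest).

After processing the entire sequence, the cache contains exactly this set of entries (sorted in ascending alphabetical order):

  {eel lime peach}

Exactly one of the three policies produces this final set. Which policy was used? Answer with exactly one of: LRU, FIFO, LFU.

Simulating under each policy and comparing final sets:
  LRU: final set = {bat lime peach} -> differs
  FIFO: final set = {eel lime peach} -> MATCHES target
  LFU: final set = {bat lime peach} -> differs
Only FIFO produces the target set.

Answer: FIFO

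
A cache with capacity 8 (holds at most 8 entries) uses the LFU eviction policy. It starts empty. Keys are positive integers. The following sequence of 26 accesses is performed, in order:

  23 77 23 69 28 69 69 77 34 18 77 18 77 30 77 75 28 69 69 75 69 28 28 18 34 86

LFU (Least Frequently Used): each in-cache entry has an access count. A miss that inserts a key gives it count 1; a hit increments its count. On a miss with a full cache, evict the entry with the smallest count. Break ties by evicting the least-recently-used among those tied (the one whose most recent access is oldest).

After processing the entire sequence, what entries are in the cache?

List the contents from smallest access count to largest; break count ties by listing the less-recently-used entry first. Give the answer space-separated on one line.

Answer: 86 23 75 34 18 28 77 69

Derivation:
LFU simulation (capacity=8):
  1. access 23: MISS. Cache: [23(c=1)]
  2. access 77: MISS. Cache: [23(c=1) 77(c=1)]
  3. access 23: HIT, count now 2. Cache: [77(c=1) 23(c=2)]
  4. access 69: MISS. Cache: [77(c=1) 69(c=1) 23(c=2)]
  5. access 28: MISS. Cache: [77(c=1) 69(c=1) 28(c=1) 23(c=2)]
  6. access 69: HIT, count now 2. Cache: [77(c=1) 28(c=1) 23(c=2) 69(c=2)]
  7. access 69: HIT, count now 3. Cache: [77(c=1) 28(c=1) 23(c=2) 69(c=3)]
  8. access 77: HIT, count now 2. Cache: [28(c=1) 23(c=2) 77(c=2) 69(c=3)]
  9. access 34: MISS. Cache: [28(c=1) 34(c=1) 23(c=2) 77(c=2) 69(c=3)]
  10. access 18: MISS. Cache: [28(c=1) 34(c=1) 18(c=1) 23(c=2) 77(c=2) 69(c=3)]
  11. access 77: HIT, count now 3. Cache: [28(c=1) 34(c=1) 18(c=1) 23(c=2) 69(c=3) 77(c=3)]
  12. access 18: HIT, count now 2. Cache: [28(c=1) 34(c=1) 23(c=2) 18(c=2) 69(c=3) 77(c=3)]
  13. access 77: HIT, count now 4. Cache: [28(c=1) 34(c=1) 23(c=2) 18(c=2) 69(c=3) 77(c=4)]
  14. access 30: MISS. Cache: [28(c=1) 34(c=1) 30(c=1) 23(c=2) 18(c=2) 69(c=3) 77(c=4)]
  15. access 77: HIT, count now 5. Cache: [28(c=1) 34(c=1) 30(c=1) 23(c=2) 18(c=2) 69(c=3) 77(c=5)]
  16. access 75: MISS. Cache: [28(c=1) 34(c=1) 30(c=1) 75(c=1) 23(c=2) 18(c=2) 69(c=3) 77(c=5)]
  17. access 28: HIT, count now 2. Cache: [34(c=1) 30(c=1) 75(c=1) 23(c=2) 18(c=2) 28(c=2) 69(c=3) 77(c=5)]
  18. access 69: HIT, count now 4. Cache: [34(c=1) 30(c=1) 75(c=1) 23(c=2) 18(c=2) 28(c=2) 69(c=4) 77(c=5)]
  19. access 69: HIT, count now 5. Cache: [34(c=1) 30(c=1) 75(c=1) 23(c=2) 18(c=2) 28(c=2) 77(c=5) 69(c=5)]
  20. access 75: HIT, count now 2. Cache: [34(c=1) 30(c=1) 23(c=2) 18(c=2) 28(c=2) 75(c=2) 77(c=5) 69(c=5)]
  21. access 69: HIT, count now 6. Cache: [34(c=1) 30(c=1) 23(c=2) 18(c=2) 28(c=2) 75(c=2) 77(c=5) 69(c=6)]
  22. access 28: HIT, count now 3. Cache: [34(c=1) 30(c=1) 23(c=2) 18(c=2) 75(c=2) 28(c=3) 77(c=5) 69(c=6)]
  23. access 28: HIT, count now 4. Cache: [34(c=1) 30(c=1) 23(c=2) 18(c=2) 75(c=2) 28(c=4) 77(c=5) 69(c=6)]
  24. access 18: HIT, count now 3. Cache: [34(c=1) 30(c=1) 23(c=2) 75(c=2) 18(c=3) 28(c=4) 77(c=5) 69(c=6)]
  25. access 34: HIT, count now 2. Cache: [30(c=1) 23(c=2) 75(c=2) 34(c=2) 18(c=3) 28(c=4) 77(c=5) 69(c=6)]
  26. access 86: MISS, evict 30(c=1). Cache: [86(c=1) 23(c=2) 75(c=2) 34(c=2) 18(c=3) 28(c=4) 77(c=5) 69(c=6)]
Total: 17 hits, 9 misses, 1 evictions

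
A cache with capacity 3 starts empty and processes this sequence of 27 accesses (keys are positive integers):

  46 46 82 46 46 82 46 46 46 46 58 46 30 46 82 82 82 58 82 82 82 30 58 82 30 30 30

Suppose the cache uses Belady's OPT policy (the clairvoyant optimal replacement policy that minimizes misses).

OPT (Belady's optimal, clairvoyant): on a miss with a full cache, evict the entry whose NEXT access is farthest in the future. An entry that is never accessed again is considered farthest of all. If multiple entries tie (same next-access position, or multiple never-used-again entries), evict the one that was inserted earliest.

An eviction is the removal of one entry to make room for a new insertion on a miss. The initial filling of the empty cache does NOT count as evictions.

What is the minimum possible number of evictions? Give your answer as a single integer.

OPT (Belady) simulation (capacity=3):
  1. access 46: MISS. Cache: [46]
  2. access 46: HIT. Next use of 46: step 4. Cache: [46]
  3. access 82: MISS. Cache: [46 82]
  4. access 46: HIT. Next use of 46: step 5. Cache: [46 82]
  5. access 46: HIT. Next use of 46: step 7. Cache: [46 82]
  6. access 82: HIT. Next use of 82: step 15. Cache: [46 82]
  7. access 46: HIT. Next use of 46: step 8. Cache: [46 82]
  8. access 46: HIT. Next use of 46: step 9. Cache: [46 82]
  9. access 46: HIT. Next use of 46: step 10. Cache: [46 82]
  10. access 46: HIT. Next use of 46: step 12. Cache: [46 82]
  11. access 58: MISS. Cache: [46 82 58]
  12. access 46: HIT. Next use of 46: step 14. Cache: [46 82 58]
  13. access 30: MISS, evict 58 (next use: step 18). Cache: [46 82 30]
  14. access 46: HIT. Next use of 46: never. Cache: [46 82 30]
  15. access 82: HIT. Next use of 82: step 16. Cache: [46 82 30]
  16. access 82: HIT. Next use of 82: step 17. Cache: [46 82 30]
  17. access 82: HIT. Next use of 82: step 19. Cache: [46 82 30]
  18. access 58: MISS, evict 46 (next use: never). Cache: [82 30 58]
  19. access 82: HIT. Next use of 82: step 20. Cache: [82 30 58]
  20. access 82: HIT. Next use of 82: step 21. Cache: [82 30 58]
  21. access 82: HIT. Next use of 82: step 24. Cache: [82 30 58]
  22. access 30: HIT. Next use of 30: step 25. Cache: [82 30 58]
  23. access 58: HIT. Next use of 58: never. Cache: [82 30 58]
  24. access 82: HIT. Next use of 82: never. Cache: [82 30 58]
  25. access 30: HIT. Next use of 30: step 26. Cache: [82 30 58]
  26. access 30: HIT. Next use of 30: step 27. Cache: [82 30 58]
  27. access 30: HIT. Next use of 30: never. Cache: [82 30 58]
Total: 22 hits, 5 misses, 2 evictions

Answer: 2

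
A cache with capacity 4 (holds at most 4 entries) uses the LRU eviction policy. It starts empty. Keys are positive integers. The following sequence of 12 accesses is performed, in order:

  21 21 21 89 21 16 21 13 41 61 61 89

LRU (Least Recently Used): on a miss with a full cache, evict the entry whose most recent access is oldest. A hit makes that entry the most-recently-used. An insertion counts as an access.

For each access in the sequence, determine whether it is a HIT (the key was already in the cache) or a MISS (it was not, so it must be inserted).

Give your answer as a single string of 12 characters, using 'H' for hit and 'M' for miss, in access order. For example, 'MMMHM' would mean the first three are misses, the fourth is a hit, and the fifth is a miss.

Answer: MHHMHMHMMMHM

Derivation:
LRU simulation (capacity=4):
  1. access 21: MISS. Cache (LRU->MRU): [21]
  2. access 21: HIT. Cache (LRU->MRU): [21]
  3. access 21: HIT. Cache (LRU->MRU): [21]
  4. access 89: MISS. Cache (LRU->MRU): [21 89]
  5. access 21: HIT. Cache (LRU->MRU): [89 21]
  6. access 16: MISS. Cache (LRU->MRU): [89 21 16]
  7. access 21: HIT. Cache (LRU->MRU): [89 16 21]
  8. access 13: MISS. Cache (LRU->MRU): [89 16 21 13]
  9. access 41: MISS, evict 89. Cache (LRU->MRU): [16 21 13 41]
  10. access 61: MISS, evict 16. Cache (LRU->MRU): [21 13 41 61]
  11. access 61: HIT. Cache (LRU->MRU): [21 13 41 61]
  12. access 89: MISS, evict 21. Cache (LRU->MRU): [13 41 61 89]
Total: 5 hits, 7 misses, 3 evictions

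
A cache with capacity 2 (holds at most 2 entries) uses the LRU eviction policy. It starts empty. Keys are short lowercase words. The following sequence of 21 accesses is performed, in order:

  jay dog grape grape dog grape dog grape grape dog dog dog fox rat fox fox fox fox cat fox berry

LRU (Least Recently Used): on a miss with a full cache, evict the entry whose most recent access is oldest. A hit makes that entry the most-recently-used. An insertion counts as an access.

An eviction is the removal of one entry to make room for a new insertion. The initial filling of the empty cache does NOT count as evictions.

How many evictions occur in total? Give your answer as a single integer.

Answer: 5

Derivation:
LRU simulation (capacity=2):
  1. access jay: MISS. Cache (LRU->MRU): [jay]
  2. access dog: MISS. Cache (LRU->MRU): [jay dog]
  3. access grape: MISS, evict jay. Cache (LRU->MRU): [dog grape]
  4. access grape: HIT. Cache (LRU->MRU): [dog grape]
  5. access dog: HIT. Cache (LRU->MRU): [grape dog]
  6. access grape: HIT. Cache (LRU->MRU): [dog grape]
  7. access dog: HIT. Cache (LRU->MRU): [grape dog]
  8. access grape: HIT. Cache (LRU->MRU): [dog grape]
  9. access grape: HIT. Cache (LRU->MRU): [dog grape]
  10. access dog: HIT. Cache (LRU->MRU): [grape dog]
  11. access dog: HIT. Cache (LRU->MRU): [grape dog]
  12. access dog: HIT. Cache (LRU->MRU): [grape dog]
  13. access fox: MISS, evict grape. Cache (LRU->MRU): [dog fox]
  14. access rat: MISS, evict dog. Cache (LRU->MRU): [fox rat]
  15. access fox: HIT. Cache (LRU->MRU): [rat fox]
  16. access fox: HIT. Cache (LRU->MRU): [rat fox]
  17. access fox: HIT. Cache (LRU->MRU): [rat fox]
  18. access fox: HIT. Cache (LRU->MRU): [rat fox]
  19. access cat: MISS, evict rat. Cache (LRU->MRU): [fox cat]
  20. access fox: HIT. Cache (LRU->MRU): [cat fox]
  21. access berry: MISS, evict cat. Cache (LRU->MRU): [fox berry]
Total: 14 hits, 7 misses, 5 evictions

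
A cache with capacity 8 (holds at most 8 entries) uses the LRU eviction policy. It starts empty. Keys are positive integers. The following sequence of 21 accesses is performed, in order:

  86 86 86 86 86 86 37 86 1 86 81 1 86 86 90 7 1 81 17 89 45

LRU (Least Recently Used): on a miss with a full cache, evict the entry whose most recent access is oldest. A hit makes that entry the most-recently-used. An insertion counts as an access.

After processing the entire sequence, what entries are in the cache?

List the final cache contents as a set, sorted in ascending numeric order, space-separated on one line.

Answer: 1 7 17 45 81 86 89 90

Derivation:
LRU simulation (capacity=8):
  1. access 86: MISS. Cache (LRU->MRU): [86]
  2. access 86: HIT. Cache (LRU->MRU): [86]
  3. access 86: HIT. Cache (LRU->MRU): [86]
  4. access 86: HIT. Cache (LRU->MRU): [86]
  5. access 86: HIT. Cache (LRU->MRU): [86]
  6. access 86: HIT. Cache (LRU->MRU): [86]
  7. access 37: MISS. Cache (LRU->MRU): [86 37]
  8. access 86: HIT. Cache (LRU->MRU): [37 86]
  9. access 1: MISS. Cache (LRU->MRU): [37 86 1]
  10. access 86: HIT. Cache (LRU->MRU): [37 1 86]
  11. access 81: MISS. Cache (LRU->MRU): [37 1 86 81]
  12. access 1: HIT. Cache (LRU->MRU): [37 86 81 1]
  13. access 86: HIT. Cache (LRU->MRU): [37 81 1 86]
  14. access 86: HIT. Cache (LRU->MRU): [37 81 1 86]
  15. access 90: MISS. Cache (LRU->MRU): [37 81 1 86 90]
  16. access 7: MISS. Cache (LRU->MRU): [37 81 1 86 90 7]
  17. access 1: HIT. Cache (LRU->MRU): [37 81 86 90 7 1]
  18. access 81: HIT. Cache (LRU->MRU): [37 86 90 7 1 81]
  19. access 17: MISS. Cache (LRU->MRU): [37 86 90 7 1 81 17]
  20. access 89: MISS. Cache (LRU->MRU): [37 86 90 7 1 81 17 89]
  21. access 45: MISS, evict 37. Cache (LRU->MRU): [86 90 7 1 81 17 89 45]
Total: 12 hits, 9 misses, 1 evictions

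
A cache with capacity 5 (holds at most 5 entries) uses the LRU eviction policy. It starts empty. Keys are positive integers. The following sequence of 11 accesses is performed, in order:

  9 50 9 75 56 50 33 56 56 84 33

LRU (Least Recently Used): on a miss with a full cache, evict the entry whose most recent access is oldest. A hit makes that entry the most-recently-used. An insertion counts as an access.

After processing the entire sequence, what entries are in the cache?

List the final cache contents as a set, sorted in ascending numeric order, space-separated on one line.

LRU simulation (capacity=5):
  1. access 9: MISS. Cache (LRU->MRU): [9]
  2. access 50: MISS. Cache (LRU->MRU): [9 50]
  3. access 9: HIT. Cache (LRU->MRU): [50 9]
  4. access 75: MISS. Cache (LRU->MRU): [50 9 75]
  5. access 56: MISS. Cache (LRU->MRU): [50 9 75 56]
  6. access 50: HIT. Cache (LRU->MRU): [9 75 56 50]
  7. access 33: MISS. Cache (LRU->MRU): [9 75 56 50 33]
  8. access 56: HIT. Cache (LRU->MRU): [9 75 50 33 56]
  9. access 56: HIT. Cache (LRU->MRU): [9 75 50 33 56]
  10. access 84: MISS, evict 9. Cache (LRU->MRU): [75 50 33 56 84]
  11. access 33: HIT. Cache (LRU->MRU): [75 50 56 84 33]
Total: 5 hits, 6 misses, 1 evictions

Answer: 33 50 56 75 84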